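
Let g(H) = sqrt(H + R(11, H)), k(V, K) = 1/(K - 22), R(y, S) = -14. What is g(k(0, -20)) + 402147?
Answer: 402147 + I*sqrt(24738)/42 ≈ 4.0215e+5 + 3.7448*I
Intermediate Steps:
k(V, K) = 1/(-22 + K)
g(H) = sqrt(-14 + H) (g(H) = sqrt(H - 14) = sqrt(-14 + H))
g(k(0, -20)) + 402147 = sqrt(-14 + 1/(-22 - 20)) + 402147 = sqrt(-14 + 1/(-42)) + 402147 = sqrt(-14 - 1/42) + 402147 = sqrt(-589/42) + 402147 = I*sqrt(24738)/42 + 402147 = 402147 + I*sqrt(24738)/42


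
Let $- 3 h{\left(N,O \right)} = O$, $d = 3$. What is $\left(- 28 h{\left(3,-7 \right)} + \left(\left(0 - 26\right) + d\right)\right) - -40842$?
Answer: $\frac{122261}{3} \approx 40754.0$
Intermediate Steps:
$h{\left(N,O \right)} = - \frac{O}{3}$
$\left(- 28 h{\left(3,-7 \right)} + \left(\left(0 - 26\right) + d\right)\right) - -40842 = \left(- 28 \left(\left(- \frac{1}{3}\right) \left(-7\right)\right) + \left(\left(0 - 26\right) + 3\right)\right) - -40842 = \left(\left(-28\right) \frac{7}{3} + \left(-26 + 3\right)\right) + 40842 = \left(- \frac{196}{3} - 23\right) + 40842 = - \frac{265}{3} + 40842 = \frac{122261}{3}$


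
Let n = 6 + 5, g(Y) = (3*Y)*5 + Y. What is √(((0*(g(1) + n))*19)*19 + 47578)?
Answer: √47578 ≈ 218.12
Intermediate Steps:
g(Y) = 16*Y (g(Y) = 15*Y + Y = 16*Y)
n = 11
√(((0*(g(1) + n))*19)*19 + 47578) = √(((0*(16*1 + 11))*19)*19 + 47578) = √(((0*(16 + 11))*19)*19 + 47578) = √(((0*27)*19)*19 + 47578) = √((0*19)*19 + 47578) = √(0*19 + 47578) = √(0 + 47578) = √47578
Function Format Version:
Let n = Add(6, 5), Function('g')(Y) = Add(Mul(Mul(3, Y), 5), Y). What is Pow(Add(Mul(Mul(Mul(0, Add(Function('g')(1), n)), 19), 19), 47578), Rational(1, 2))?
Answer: Pow(47578, Rational(1, 2)) ≈ 218.12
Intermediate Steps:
Function('g')(Y) = Mul(16, Y) (Function('g')(Y) = Add(Mul(15, Y), Y) = Mul(16, Y))
n = 11
Pow(Add(Mul(Mul(Mul(0, Add(Function('g')(1), n)), 19), 19), 47578), Rational(1, 2)) = Pow(Add(Mul(Mul(Mul(0, Add(Mul(16, 1), 11)), 19), 19), 47578), Rational(1, 2)) = Pow(Add(Mul(Mul(Mul(0, Add(16, 11)), 19), 19), 47578), Rational(1, 2)) = Pow(Add(Mul(Mul(Mul(0, 27), 19), 19), 47578), Rational(1, 2)) = Pow(Add(Mul(Mul(0, 19), 19), 47578), Rational(1, 2)) = Pow(Add(Mul(0, 19), 47578), Rational(1, 2)) = Pow(Add(0, 47578), Rational(1, 2)) = Pow(47578, Rational(1, 2))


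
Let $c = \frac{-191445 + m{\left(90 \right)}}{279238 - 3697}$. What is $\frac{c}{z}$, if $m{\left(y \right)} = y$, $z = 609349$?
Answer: $- \frac{63785}{55966877603} \approx -1.1397 \cdot 10^{-6}$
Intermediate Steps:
$c = - \frac{63785}{91847}$ ($c = \frac{-191445 + 90}{279238 - 3697} = - \frac{191355}{275541} = \left(-191355\right) \frac{1}{275541} = - \frac{63785}{91847} \approx -0.69447$)
$\frac{c}{z} = - \frac{63785}{91847 \cdot 609349} = \left(- \frac{63785}{91847}\right) \frac{1}{609349} = - \frac{63785}{55966877603}$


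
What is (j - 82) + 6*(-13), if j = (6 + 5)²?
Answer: -39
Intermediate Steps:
j = 121 (j = 11² = 121)
(j - 82) + 6*(-13) = (121 - 82) + 6*(-13) = 39 - 78 = -39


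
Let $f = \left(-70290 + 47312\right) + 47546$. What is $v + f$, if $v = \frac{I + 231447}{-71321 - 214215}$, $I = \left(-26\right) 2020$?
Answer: $\frac{7014869521}{285536} \approx 24567.0$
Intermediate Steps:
$I = -52520$
$v = - \frac{178927}{285536}$ ($v = \frac{-52520 + 231447}{-71321 - 214215} = \frac{178927}{-285536} = 178927 \left(- \frac{1}{285536}\right) = - \frac{178927}{285536} \approx -0.62664$)
$f = 24568$ ($f = -22978 + 47546 = 24568$)
$v + f = - \frac{178927}{285536} + 24568 = \frac{7014869521}{285536}$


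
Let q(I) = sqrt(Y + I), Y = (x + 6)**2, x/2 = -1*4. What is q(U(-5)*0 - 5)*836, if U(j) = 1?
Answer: 836*I ≈ 836.0*I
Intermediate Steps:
x = -8 (x = 2*(-1*4) = 2*(-4) = -8)
Y = 4 (Y = (-8 + 6)**2 = (-2)**2 = 4)
q(I) = sqrt(4 + I)
q(U(-5)*0 - 5)*836 = sqrt(4 + (1*0 - 5))*836 = sqrt(4 + (0 - 5))*836 = sqrt(4 - 5)*836 = sqrt(-1)*836 = I*836 = 836*I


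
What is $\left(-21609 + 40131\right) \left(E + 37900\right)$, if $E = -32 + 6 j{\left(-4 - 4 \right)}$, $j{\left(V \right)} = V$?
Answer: $700502040$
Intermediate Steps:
$E = -80$ ($E = -32 + 6 \left(-4 - 4\right) = -32 + 6 \left(-8\right) = -32 - 48 = -80$)
$\left(-21609 + 40131\right) \left(E + 37900\right) = \left(-21609 + 40131\right) \left(-80 + 37900\right) = 18522 \cdot 37820 = 700502040$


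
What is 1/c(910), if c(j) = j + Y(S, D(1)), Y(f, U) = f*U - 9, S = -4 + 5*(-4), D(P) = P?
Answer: 1/877 ≈ 0.0011403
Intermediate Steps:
S = -24 (S = -4 - 20 = -24)
Y(f, U) = -9 + U*f (Y(f, U) = U*f - 9 = -9 + U*f)
c(j) = -33 + j (c(j) = j + (-9 + 1*(-24)) = j + (-9 - 24) = j - 33 = -33 + j)
1/c(910) = 1/(-33 + 910) = 1/877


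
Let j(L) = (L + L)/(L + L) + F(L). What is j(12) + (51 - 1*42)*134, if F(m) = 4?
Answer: 1211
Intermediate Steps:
j(L) = 5 (j(L) = (L + L)/(L + L) + 4 = (2*L)/((2*L)) + 4 = (2*L)*(1/(2*L)) + 4 = 1 + 4 = 5)
j(12) + (51 - 1*42)*134 = 5 + (51 - 1*42)*134 = 5 + (51 - 42)*134 = 5 + 9*134 = 5 + 1206 = 1211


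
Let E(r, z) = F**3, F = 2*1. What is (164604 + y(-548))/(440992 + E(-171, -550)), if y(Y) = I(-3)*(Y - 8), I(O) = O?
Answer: 6928/18375 ≈ 0.37703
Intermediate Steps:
F = 2
E(r, z) = 8 (E(r, z) = 2**3 = 8)
y(Y) = 24 - 3*Y (y(Y) = -3*(Y - 8) = -3*(-8 + Y) = 24 - 3*Y)
(164604 + y(-548))/(440992 + E(-171, -550)) = (164604 + (24 - 3*(-548)))/(440992 + 8) = (164604 + (24 + 1644))/441000 = (164604 + 1668)*(1/441000) = 166272*(1/441000) = 6928/18375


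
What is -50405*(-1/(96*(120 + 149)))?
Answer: 50405/25824 ≈ 1.9519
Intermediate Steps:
-50405*(-1/(96*(120 + 149))) = -50405/((-96*269)) = -50405/(-25824) = -50405*(-1/25824) = 50405/25824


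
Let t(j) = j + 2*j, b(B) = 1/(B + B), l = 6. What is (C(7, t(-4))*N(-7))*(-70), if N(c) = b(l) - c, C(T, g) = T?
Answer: -20825/6 ≈ -3470.8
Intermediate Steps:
b(B) = 1/(2*B)
t(j) = 3*j
N(c) = 1/12 - c (N(c) = (½)/6 - c = (½)*(⅙) - c = 1/12 - c)
(C(7, t(-4))*N(-7))*(-70) = (7*(1/12 - 1*(-7)))*(-70) = (7*(1/12 + 7))*(-70) = (7*(85/12))*(-70) = (595/12)*(-70) = -20825/6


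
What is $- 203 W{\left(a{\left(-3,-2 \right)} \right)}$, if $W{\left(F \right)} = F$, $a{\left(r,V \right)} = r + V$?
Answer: $1015$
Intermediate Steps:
$a{\left(r,V \right)} = V + r$
$- 203 W{\left(a{\left(-3,-2 \right)} \right)} = - 203 \left(-2 - 3\right) = \left(-203\right) \left(-5\right) = 1015$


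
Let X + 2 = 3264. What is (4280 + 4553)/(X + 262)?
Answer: 8833/3524 ≈ 2.5065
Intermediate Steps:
X = 3262 (X = -2 + 3264 = 3262)
(4280 + 4553)/(X + 262) = (4280 + 4553)/(3262 + 262) = 8833/3524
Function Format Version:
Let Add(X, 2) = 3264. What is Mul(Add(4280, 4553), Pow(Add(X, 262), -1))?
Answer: Rational(8833, 3524) ≈ 2.5065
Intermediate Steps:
X = 3262 (X = Add(-2, 3264) = 3262)
Mul(Add(4280, 4553), Pow(Add(X, 262), -1)) = Mul(Add(4280, 4553), Pow(Add(3262, 262), -1)) = Mul(8833, Pow(3524, -1)) = Mul(8833, Rational(1, 3524)) = Rational(8833, 3524)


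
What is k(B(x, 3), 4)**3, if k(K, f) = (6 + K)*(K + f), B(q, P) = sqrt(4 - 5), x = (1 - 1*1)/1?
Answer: 5267 + 14870*I ≈ 5267.0 + 14870.0*I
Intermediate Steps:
x = 0 (x = (1 - 1)*1 = 0*1 = 0)
B(q, P) = I (B(q, P) = sqrt(-1) = I)
k(B(x, 3), 4)**3 = (I**2 + 6*I + 6*4 + I*4)**3 = (-1 + 6*I + 24 + 4*I)**3 = (23 + 10*I)**3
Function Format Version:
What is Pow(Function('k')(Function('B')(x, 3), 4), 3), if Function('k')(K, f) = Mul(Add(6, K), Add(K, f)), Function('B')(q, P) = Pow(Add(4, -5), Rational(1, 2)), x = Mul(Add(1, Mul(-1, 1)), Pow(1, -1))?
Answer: Add(5267, Mul(14870, I)) ≈ Add(5267.0, Mul(14870., I))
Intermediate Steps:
x = 0 (x = Mul(Add(1, -1), 1) = Mul(0, 1) = 0)
Function('B')(q, P) = I (Function('B')(q, P) = Pow(-1, Rational(1, 2)) = I)
Pow(Function('k')(Function('B')(x, 3), 4), 3) = Pow(Add(Pow(I, 2), Mul(6, I), Mul(6, 4), Mul(I, 4)), 3) = Pow(Add(-1, Mul(6, I), 24, Mul(4, I)), 3) = Pow(Add(23, Mul(10, I)), 3)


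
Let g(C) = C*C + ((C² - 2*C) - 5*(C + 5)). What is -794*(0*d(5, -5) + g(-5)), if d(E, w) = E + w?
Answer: -47640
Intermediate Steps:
g(C) = -25 - 7*C + 2*C² (g(C) = C² + ((C² - 2*C) - 5*(5 + C)) = C² + ((C² - 2*C) + (-25 - 5*C)) = C² + (-25 + C² - 7*C) = -25 - 7*C + 2*C²)
-794*(0*d(5, -5) + g(-5)) = -794*(0*(5 - 5) + (-25 - 7*(-5) + 2*(-5)²)) = -794*(0*0 + (-25 + 35 + 2*25)) = -794*(0 + (-25 + 35 + 50)) = -794*(0 + 60) = -794*60 = -47640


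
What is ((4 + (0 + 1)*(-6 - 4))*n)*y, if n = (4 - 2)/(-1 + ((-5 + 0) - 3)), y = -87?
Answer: -116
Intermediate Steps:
n = -2/9 (n = 2/(-1 + (-5 - 3)) = 2/(-1 - 8) = 2/(-9) = 2*(-⅑) = -2/9 ≈ -0.22222)
((4 + (0 + 1)*(-6 - 4))*n)*y = ((4 + (0 + 1)*(-6 - 4))*(-2/9))*(-87) = ((4 + 1*(-10))*(-2/9))*(-87) = ((4 - 10)*(-2/9))*(-87) = -6*(-2/9)*(-87) = (4/3)*(-87) = -116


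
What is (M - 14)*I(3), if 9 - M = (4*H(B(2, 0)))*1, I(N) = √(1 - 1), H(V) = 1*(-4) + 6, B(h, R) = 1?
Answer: 0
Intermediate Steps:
H(V) = 2 (H(V) = -4 + 6 = 2)
I(N) = 0 (I(N) = √0 = 0)
M = 1 (M = 9 - 4*2 = 9 - 8 = 1)
(M - 14)*I(3) = (1 - 14)*0 = -13*0 = 0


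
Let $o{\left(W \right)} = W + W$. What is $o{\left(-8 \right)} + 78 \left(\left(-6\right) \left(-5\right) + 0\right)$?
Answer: $2324$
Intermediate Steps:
$o{\left(W \right)} = 2 W$
$o{\left(-8 \right)} + 78 \left(\left(-6\right) \left(-5\right) + 0\right) = 2 \left(-8\right) + 78 \left(\left(-6\right) \left(-5\right) + 0\right) = -16 + 78 \left(30 + 0\right) = -16 + 78 \cdot 30 = -16 + 2340 = 2324$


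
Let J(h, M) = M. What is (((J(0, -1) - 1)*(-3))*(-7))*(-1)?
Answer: 42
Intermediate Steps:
(((J(0, -1) - 1)*(-3))*(-7))*(-1) = (((-1 - 1)*(-3))*(-7))*(-1) = (-2*(-3)*(-7))*(-1) = (6*(-7))*(-1) = -42*(-1) = 42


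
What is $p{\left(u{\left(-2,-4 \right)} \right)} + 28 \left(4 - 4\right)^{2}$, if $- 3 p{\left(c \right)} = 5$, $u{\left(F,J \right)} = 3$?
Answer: $- \frac{5}{3} \approx -1.6667$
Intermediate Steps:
$p{\left(c \right)} = - \frac{5}{3}$ ($p{\left(c \right)} = \left(- \frac{1}{3}\right) 5 = - \frac{5}{3}$)
$p{\left(u{\left(-2,-4 \right)} \right)} + 28 \left(4 - 4\right)^{2} = - \frac{5}{3} + 28 \left(4 - 4\right)^{2} = - \frac{5}{3} + 28 \cdot 0^{2} = - \frac{5}{3} + 28 \cdot 0 = - \frac{5}{3} + 0 = - \frac{5}{3}$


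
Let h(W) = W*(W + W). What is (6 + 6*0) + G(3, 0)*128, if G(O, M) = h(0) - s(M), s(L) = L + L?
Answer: 6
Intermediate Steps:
h(W) = 2*W**2 (h(W) = W*(2*W) = 2*W**2)
s(L) = 2*L
G(O, M) = -2*M (G(O, M) = 2*0**2 - 2*M = 2*0 - 2*M = 0 - 2*M = -2*M)
(6 + 6*0) + G(3, 0)*128 = (6 + 6*0) - 2*0*128 = (6 + 0) + 0*128 = 6 + 0 = 6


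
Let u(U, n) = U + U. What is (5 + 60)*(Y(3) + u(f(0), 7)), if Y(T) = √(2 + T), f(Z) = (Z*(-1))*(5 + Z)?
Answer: 65*√5 ≈ 145.34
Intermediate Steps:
f(Z) = -Z*(5 + Z) (f(Z) = (-Z)*(5 + Z) = -Z*(5 + Z))
u(U, n) = 2*U
(5 + 60)*(Y(3) + u(f(0), 7)) = (5 + 60)*(√(2 + 3) + 2*(-1*0*(5 + 0))) = 65*(√5 + 2*(-1*0*5)) = 65*(√5 + 2*0) = 65*(√5 + 0) = 65*√5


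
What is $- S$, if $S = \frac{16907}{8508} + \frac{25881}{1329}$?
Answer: $- \frac{80888317}{3769044} \approx -21.461$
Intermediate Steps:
$S = \frac{80888317}{3769044}$ ($S = 16907 \cdot \frac{1}{8508} + 25881 \cdot \frac{1}{1329} = \frac{16907}{8508} + \frac{8627}{443} = \frac{80888317}{3769044} \approx 21.461$)
$- S = \left(-1\right) \frac{80888317}{3769044} = - \frac{80888317}{3769044}$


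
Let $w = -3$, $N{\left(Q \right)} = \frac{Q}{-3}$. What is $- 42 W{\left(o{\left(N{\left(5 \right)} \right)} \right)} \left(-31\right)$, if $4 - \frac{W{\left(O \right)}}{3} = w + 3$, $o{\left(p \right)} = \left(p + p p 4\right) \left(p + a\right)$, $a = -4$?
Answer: $15624$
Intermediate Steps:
$N{\left(Q \right)} = - \frac{Q}{3}$ ($N{\left(Q \right)} = Q \left(- \frac{1}{3}\right) = - \frac{Q}{3}$)
$o{\left(p \right)} = \left(-4 + p\right) \left(p + 4 p^{2}\right)$ ($o{\left(p \right)} = \left(p + p p 4\right) \left(p - 4\right) = \left(p + p^{2} \cdot 4\right) \left(-4 + p\right) = \left(p + 4 p^{2}\right) \left(-4 + p\right) = \left(-4 + p\right) \left(p + 4 p^{2}\right)$)
$W{\left(O \right)} = 12$ ($W{\left(O \right)} = 12 - 3 \left(-3 + 3\right) = 12 - 0 = 12 + 0 = 12$)
$- 42 W{\left(o{\left(N{\left(5 \right)} \right)} \right)} \left(-31\right) = \left(-42\right) 12 \left(-31\right) = \left(-504\right) \left(-31\right) = 15624$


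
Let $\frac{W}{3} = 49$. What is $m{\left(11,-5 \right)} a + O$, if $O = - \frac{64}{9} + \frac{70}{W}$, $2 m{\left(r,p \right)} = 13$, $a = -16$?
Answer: $- \frac{6970}{63} \approx -110.63$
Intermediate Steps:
$W = 147$ ($W = 3 \cdot 49 = 147$)
$m{\left(r,p \right)} = \frac{13}{2}$ ($m{\left(r,p \right)} = \frac{1}{2} \cdot 13 = \frac{13}{2}$)
$O = - \frac{418}{63}$ ($O = - \frac{64}{9} + \frac{70}{147} = \left(-64\right) \frac{1}{9} + 70 \cdot \frac{1}{147} = - \frac{64}{9} + \frac{10}{21} = - \frac{418}{63} \approx -6.6349$)
$m{\left(11,-5 \right)} a + O = \frac{13}{2} \left(-16\right) - \frac{418}{63} = -104 - \frac{418}{63} = - \frac{6970}{63}$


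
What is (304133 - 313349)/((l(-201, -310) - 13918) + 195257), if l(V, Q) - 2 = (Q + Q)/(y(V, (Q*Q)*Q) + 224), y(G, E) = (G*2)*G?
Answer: -373367808/7346667623 ≈ -0.050821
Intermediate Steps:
y(G, E) = 2*G² (y(G, E) = (2*G)*G = 2*G²)
l(V, Q) = 2 + 2*Q/(224 + 2*V²) (l(V, Q) = 2 + (Q + Q)/(2*V² + 224) = 2 + (2*Q)/(224 + 2*V²) = 2 + 2*Q/(224 + 2*V²))
(304133 - 313349)/((l(-201, -310) - 13918) + 195257) = (304133 - 313349)/(((224 - 310 + 2*(-201)²)/(112 + (-201)²) - 13918) + 195257) = -9216/(((224 - 310 + 2*40401)/(112 + 40401) - 13918) + 195257) = -9216/(((224 - 310 + 80802)/40513 - 13918) + 195257) = -9216/(((1/40513)*80716 - 13918) + 195257) = -9216/((80716/40513 - 13918) + 195257) = -9216/(-563779218/40513 + 195257) = -9216/7346667623/40513 = -9216*40513/7346667623 = -373367808/7346667623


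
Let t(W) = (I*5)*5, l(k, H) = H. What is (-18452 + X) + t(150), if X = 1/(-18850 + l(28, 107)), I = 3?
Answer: -344440112/18743 ≈ -18377.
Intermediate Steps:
X = -1/18743 (X = 1/(-18850 + 107) = 1/(-18743) = -1/18743 ≈ -5.3353e-5)
t(W) = 75 (t(W) = (3*5)*5 = 15*5 = 75)
(-18452 + X) + t(150) = (-18452 - 1/18743) + 75 = -345845837/18743 + 75 = -344440112/18743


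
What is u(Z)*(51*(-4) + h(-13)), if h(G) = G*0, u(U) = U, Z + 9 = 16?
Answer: -1428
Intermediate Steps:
Z = 7 (Z = -9 + 16 = 7)
h(G) = 0
u(Z)*(51*(-4) + h(-13)) = 7*(51*(-4) + 0) = 7*(-204 + 0) = 7*(-204) = -1428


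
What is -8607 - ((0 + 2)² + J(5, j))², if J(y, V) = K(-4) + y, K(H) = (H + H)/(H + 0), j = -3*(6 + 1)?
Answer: -8728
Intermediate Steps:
j = -21 (j = -3*7 = -21)
K(H) = 2 (K(H) = (2*H)/H = 2)
J(y, V) = 2 + y
-8607 - ((0 + 2)² + J(5, j))² = -8607 - ((0 + 2)² + (2 + 5))² = -8607 - (2² + 7)² = -8607 - (4 + 7)² = -8607 - 1*11² = -8607 - 1*121 = -8607 - 121 = -8728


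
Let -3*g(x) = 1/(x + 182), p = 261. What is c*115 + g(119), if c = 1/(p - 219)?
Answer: 4943/1806 ≈ 2.7370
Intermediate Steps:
c = 1/42 (c = 1/(261 - 219) = 1/42 ≈ 0.023810)
g(x) = -1/(3*(182 + x)) (g(x) = -1/(3*(x + 182)) = -1/(3*(182 + x)))
c*115 + g(119) = (1/42)*115 - 1/(546 + 3*119) = 115/42 - 1/(546 + 357) = 115/42 - 1/903 = 4943/1806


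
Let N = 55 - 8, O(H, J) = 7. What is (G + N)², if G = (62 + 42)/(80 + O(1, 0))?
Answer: 17581249/7569 ≈ 2322.8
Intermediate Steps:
N = 47
G = 104/87 (G = (62 + 42)/(80 + 7) = 104/87 ≈ 1.1954)
(G + N)² = (104/87 + 47)² = (4193/87)² = 17581249/7569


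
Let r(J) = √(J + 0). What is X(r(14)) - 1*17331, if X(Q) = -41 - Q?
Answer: -17372 - √14 ≈ -17376.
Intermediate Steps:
r(J) = √J
X(r(14)) - 1*17331 = (-41 - √14) - 1*17331 = (-41 - √14) - 17331 = -17372 - √14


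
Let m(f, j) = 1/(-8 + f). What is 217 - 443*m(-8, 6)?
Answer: 3915/16 ≈ 244.69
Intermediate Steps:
217 - 443*m(-8, 6) = 217 - 443/(-8 - 8) = 217 - 443/(-16) = 217 - 443*(-1/16) = 217 + 443/16 = 3915/16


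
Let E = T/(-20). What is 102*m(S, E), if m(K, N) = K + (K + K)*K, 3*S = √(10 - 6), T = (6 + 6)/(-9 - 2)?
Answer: 476/3 ≈ 158.67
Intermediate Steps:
T = -12/11 (T = 12/(-11) = 12*(-1/11) = -12/11 ≈ -1.0909)
S = ⅔ (S = √(10 - 6)/3 = √4/3 = (⅓)*2 = ⅔ ≈ 0.66667)
E = 3/55 (E = -12/11/(-20) = -12/11*(-1/20) = 3/55 ≈ 0.054545)
m(K, N) = K + 2*K² (m(K, N) = K + (2*K)*K = K + 2*K²)
102*m(S, E) = 102*(2*(1 + 2*(⅔))/3) = 102*(2*(1 + 4/3)/3) = 102*((⅔)*(7/3)) = 102*(14/9) = 476/3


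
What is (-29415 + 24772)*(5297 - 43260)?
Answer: 176262209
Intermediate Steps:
(-29415 + 24772)*(5297 - 43260) = -4643*(-37963) = 176262209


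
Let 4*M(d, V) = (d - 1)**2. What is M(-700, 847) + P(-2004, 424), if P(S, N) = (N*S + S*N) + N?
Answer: -6304471/4 ≈ -1.5761e+6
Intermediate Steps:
M(d, V) = (-1 + d)**2/4 (M(d, V) = (d - 1)**2/4 = (-1 + d)**2/4)
P(S, N) = N + 2*N*S (P(S, N) = (N*S + N*S) + N = 2*N*S + N = N + 2*N*S)
M(-700, 847) + P(-2004, 424) = (-1 - 700)**2/4 + 424*(1 + 2*(-2004)) = (1/4)*(-701)**2 + 424*(1 - 4008) = (1/4)*491401 + 424*(-4007) = 491401/4 - 1698968 = -6304471/4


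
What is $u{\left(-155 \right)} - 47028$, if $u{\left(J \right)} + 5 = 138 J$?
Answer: $-68423$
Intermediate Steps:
$u{\left(J \right)} = -5 + 138 J$
$u{\left(-155 \right)} - 47028 = \left(-5 + 138 \left(-155\right)\right) - 47028 = \left(-5 - 21390\right) - 47028 = -21395 - 47028 = -68423$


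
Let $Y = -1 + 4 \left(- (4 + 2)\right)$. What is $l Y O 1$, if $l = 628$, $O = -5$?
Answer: $78500$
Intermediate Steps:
$Y = -25$ ($Y = -1 + 4 \left(\left(-1\right) 6\right) = -1 + 4 \left(-6\right) = -1 - 24 = -25$)
$l Y O 1 = 628 \left(-25\right) \left(-5\right) 1 = 628 \cdot 125 \cdot 1 = 628 \cdot 125 = 78500$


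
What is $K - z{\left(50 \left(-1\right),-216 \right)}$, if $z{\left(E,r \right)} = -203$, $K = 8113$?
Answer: $8316$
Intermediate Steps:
$K - z{\left(50 \left(-1\right),-216 \right)} = 8113 - -203 = 8113 + 203 = 8316$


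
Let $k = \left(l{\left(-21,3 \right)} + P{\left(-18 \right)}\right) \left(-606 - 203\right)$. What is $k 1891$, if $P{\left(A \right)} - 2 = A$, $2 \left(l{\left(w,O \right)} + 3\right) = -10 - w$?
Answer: $\frac{41305113}{2} \approx 2.0653 \cdot 10^{7}$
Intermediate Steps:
$l{\left(w,O \right)} = -8 - \frac{w}{2}$ ($l{\left(w,O \right)} = -3 + \frac{-10 - w}{2} = -3 - \left(5 + \frac{w}{2}\right) = -8 - \frac{w}{2}$)
$P{\left(A \right)} = 2 + A$
$k = \frac{21843}{2}$ ($k = \left(\left(-8 - - \frac{21}{2}\right) + \left(2 - 18\right)\right) \left(-606 - 203\right) = \left(\left(-8 + \frac{21}{2}\right) - 16\right) \left(-809\right) = \left(\frac{5}{2} - 16\right) \left(-809\right) = \left(- \frac{27}{2}\right) \left(-809\right) = \frac{21843}{2} \approx 10922.0$)
$k 1891 = \frac{21843}{2} \cdot 1891 = \frac{41305113}{2}$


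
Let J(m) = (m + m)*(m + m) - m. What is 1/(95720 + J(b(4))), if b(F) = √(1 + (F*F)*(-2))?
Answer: I/(√31 + 95596*I) ≈ 1.0461e-5 + 6.0926e-10*I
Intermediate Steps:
b(F) = √(1 - 2*F²) (b(F) = √(1 + F²*(-2)) = √(1 - 2*F²))
J(m) = -m + 4*m² (J(m) = (2*m)*(2*m) - m = 4*m² - m = -m + 4*m²)
1/(95720 + J(b(4))) = 1/(95720 + √(1 - 2*4²)*(-1 + 4*√(1 - 2*4²))) = 1/(95720 + √(1 - 2*16)*(-1 + 4*√(1 - 2*16))) = 1/(95720 + √(1 - 32)*(-1 + 4*√(1 - 32))) = 1/(95720 + √(-31)*(-1 + 4*√(-31))) = 1/(95720 + (I*√31)*(-1 + 4*(I*√31))) = 1/(95720 + (I*√31)*(-1 + 4*I*√31)) = 1/(95720 + I*√31*(-1 + 4*I*√31))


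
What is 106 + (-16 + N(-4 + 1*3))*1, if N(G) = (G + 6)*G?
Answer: 85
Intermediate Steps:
N(G) = G*(6 + G) (N(G) = (6 + G)*G = G*(6 + G))
106 + (-16 + N(-4 + 1*3))*1 = 106 + (-16 + (-4 + 1*3)*(6 + (-4 + 1*3)))*1 = 106 + (-16 + (-4 + 3)*(6 + (-4 + 3)))*1 = 106 + (-16 - (6 - 1))*1 = 106 + (-16 - 1*5)*1 = 106 + (-16 - 5)*1 = 106 - 21*1 = 106 - 21 = 85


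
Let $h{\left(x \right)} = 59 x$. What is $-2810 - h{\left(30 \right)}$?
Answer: $-4580$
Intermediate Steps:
$-2810 - h{\left(30 \right)} = -2810 - 59 \cdot 30 = -2810 - 1770 = -4580$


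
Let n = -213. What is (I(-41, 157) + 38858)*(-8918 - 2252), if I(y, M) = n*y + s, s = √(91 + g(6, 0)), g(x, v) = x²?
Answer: -531591470 - 11170*√127 ≈ -5.3172e+8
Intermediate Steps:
s = √127 (s = √(91 + 6²) = √(91 + 36) = √127 ≈ 11.269)
I(y, M) = √127 - 213*y (I(y, M) = -213*y + √127 = √127 - 213*y)
(I(-41, 157) + 38858)*(-8918 - 2252) = ((√127 - 213*(-41)) + 38858)*(-8918 - 2252) = ((√127 + 8733) + 38858)*(-11170) = ((8733 + √127) + 38858)*(-11170) = (47591 + √127)*(-11170) = -531591470 - 11170*√127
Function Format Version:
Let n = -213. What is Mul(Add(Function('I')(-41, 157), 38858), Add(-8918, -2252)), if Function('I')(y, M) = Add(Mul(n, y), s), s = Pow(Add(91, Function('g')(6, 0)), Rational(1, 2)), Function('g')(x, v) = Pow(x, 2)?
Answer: Add(-531591470, Mul(-11170, Pow(127, Rational(1, 2)))) ≈ -5.3172e+8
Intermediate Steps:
s = Pow(127, Rational(1, 2)) (s = Pow(Add(91, Pow(6, 2)), Rational(1, 2)) = Pow(Add(91, 36), Rational(1, 2)) = Pow(127, Rational(1, 2)) ≈ 11.269)
Function('I')(y, M) = Add(Pow(127, Rational(1, 2)), Mul(-213, y)) (Function('I')(y, M) = Add(Mul(-213, y), Pow(127, Rational(1, 2))) = Add(Pow(127, Rational(1, 2)), Mul(-213, y)))
Mul(Add(Function('I')(-41, 157), 38858), Add(-8918, -2252)) = Mul(Add(Add(Pow(127, Rational(1, 2)), Mul(-213, -41)), 38858), Add(-8918, -2252)) = Mul(Add(Add(Pow(127, Rational(1, 2)), 8733), 38858), -11170) = Mul(Add(Add(8733, Pow(127, Rational(1, 2))), 38858), -11170) = Mul(Add(47591, Pow(127, Rational(1, 2))), -11170) = Add(-531591470, Mul(-11170, Pow(127, Rational(1, 2))))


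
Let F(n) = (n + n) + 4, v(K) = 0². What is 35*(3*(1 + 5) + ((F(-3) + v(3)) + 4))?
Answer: 700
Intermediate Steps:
v(K) = 0
F(n) = 4 + 2*n (F(n) = 2*n + 4 = 4 + 2*n)
35*(3*(1 + 5) + ((F(-3) + v(3)) + 4)) = 35*(3*(1 + 5) + (((4 + 2*(-3)) + 0) + 4)) = 35*(3*6 + (((4 - 6) + 0) + 4)) = 35*(18 + ((-2 + 0) + 4)) = 35*(18 + (-2 + 4)) = 35*(18 + 2) = 35*20 = 700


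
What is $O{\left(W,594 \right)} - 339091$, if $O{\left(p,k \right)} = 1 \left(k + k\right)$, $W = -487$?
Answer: $-337903$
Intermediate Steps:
$O{\left(p,k \right)} = 2 k$ ($O{\left(p,k \right)} = 1 \cdot 2 k = 2 k$)
$O{\left(W,594 \right)} - 339091 = 2 \cdot 594 - 339091 = 1188 - 339091 = -337903$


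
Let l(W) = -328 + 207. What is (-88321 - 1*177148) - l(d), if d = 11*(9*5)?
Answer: -265348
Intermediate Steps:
d = 495 (d = 11*45 = 495)
l(W) = -121
(-88321 - 1*177148) - l(d) = (-88321 - 1*177148) - 1*(-121) = (-88321 - 177148) + 121 = -265469 + 121 = -265348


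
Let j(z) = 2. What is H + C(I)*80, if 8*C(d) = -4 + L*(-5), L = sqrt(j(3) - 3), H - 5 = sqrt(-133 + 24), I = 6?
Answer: -35 - 50*I + I*sqrt(109) ≈ -35.0 - 39.56*I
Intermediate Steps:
H = 5 + I*sqrt(109) (H = 5 + sqrt(-133 + 24) = 5 + sqrt(-109) = 5 + I*sqrt(109) ≈ 5.0 + 10.44*I)
L = I (L = sqrt(2 - 3) = sqrt(-1) = I ≈ 1.0*I)
C(d) = -1/2 - 5*I/8 (C(d) = (-4 + I*(-5))/8 = (-4 - 5*I)/8 = -1/2 - 5*I/8)
H + C(I)*80 = (5 + I*sqrt(109)) + (-1/2 - 5*I/8)*80 = (5 + I*sqrt(109)) + (-40 - 50*I) = -35 - 50*I + I*sqrt(109)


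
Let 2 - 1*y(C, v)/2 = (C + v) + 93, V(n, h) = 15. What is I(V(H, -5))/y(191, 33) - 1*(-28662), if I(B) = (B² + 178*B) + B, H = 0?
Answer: 601805/21 ≈ 28657.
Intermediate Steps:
y(C, v) = -182 - 2*C - 2*v (y(C, v) = 4 - 2*((C + v) + 93) = 4 - 2*(93 + C + v) = 4 + (-186 - 2*C - 2*v) = -182 - 2*C - 2*v)
I(B) = B² + 179*B
I(V(H, -5))/y(191, 33) - 1*(-28662) = (15*(179 + 15))/(-182 - 2*191 - 2*33) - 1*(-28662) = (15*194)/(-182 - 382 - 66) + 28662 = 2910/(-630) + 28662 = 2910*(-1/630) + 28662 = -97/21 + 28662 = 601805/21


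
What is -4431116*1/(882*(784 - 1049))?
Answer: 2215558/116865 ≈ 18.958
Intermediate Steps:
-4431116*1/(882*(784 - 1049)) = -4431116/(882*(-265)) = -4431116/(-233730) = -4431116*(-1/233730) = 2215558/116865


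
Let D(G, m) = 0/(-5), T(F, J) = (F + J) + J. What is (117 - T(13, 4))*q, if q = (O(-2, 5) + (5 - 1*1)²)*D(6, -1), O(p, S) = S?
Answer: 0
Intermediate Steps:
T(F, J) = F + 2*J
D(G, m) = 0 (D(G, m) = 0*(-⅕) = 0)
q = 0 (q = (5 + (5 - 1*1)²)*0 = (5 + (5 - 1)²)*0 = (5 + 4²)*0 = (5 + 16)*0 = 21*0 = 0)
(117 - T(13, 4))*q = (117 - (13 + 2*4))*0 = (117 - (13 + 8))*0 = (117 - 1*21)*0 = (117 - 21)*0 = 96*0 = 0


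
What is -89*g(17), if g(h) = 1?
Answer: -89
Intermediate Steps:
-89*g(17) = -89*1 = -89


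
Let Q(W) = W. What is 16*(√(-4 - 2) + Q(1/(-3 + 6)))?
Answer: 16/3 + 16*I*√6 ≈ 5.3333 + 39.192*I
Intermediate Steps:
16*(√(-4 - 2) + Q(1/(-3 + 6))) = 16*(√(-4 - 2) + 1/(-3 + 6)) = 16*(√(-6) + 1/3) = 16*(I*√6 + ⅓) = 16*(⅓ + I*√6) = 16/3 + 16*I*√6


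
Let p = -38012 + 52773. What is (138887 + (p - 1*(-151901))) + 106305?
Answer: 411854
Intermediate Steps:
p = 14761
(138887 + (p - 1*(-151901))) + 106305 = (138887 + (14761 - 1*(-151901))) + 106305 = (138887 + (14761 + 151901)) + 106305 = (138887 + 166662) + 106305 = 305549 + 106305 = 411854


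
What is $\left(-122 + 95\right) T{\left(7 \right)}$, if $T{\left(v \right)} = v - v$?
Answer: $0$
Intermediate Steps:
$T{\left(v \right)} = 0$
$\left(-122 + 95\right) T{\left(7 \right)} = \left(-122 + 95\right) 0 = \left(-27\right) 0 = 0$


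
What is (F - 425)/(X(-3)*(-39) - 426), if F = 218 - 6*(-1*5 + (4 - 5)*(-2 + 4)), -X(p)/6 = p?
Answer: 55/376 ≈ 0.14628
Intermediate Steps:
X(p) = -6*p
F = 260 (F = 218 - 6*(-5 - 1*2) = 218 - 6*(-5 - 2) = 218 - 6*(-7) = 218 + 42 = 260)
(F - 425)/(X(-3)*(-39) - 426) = (260 - 425)/(-6*(-3)*(-39) - 426) = -165/(18*(-39) - 426) = -165/(-702 - 426) = -165/(-1128) = -165*(-1/1128) = 55/376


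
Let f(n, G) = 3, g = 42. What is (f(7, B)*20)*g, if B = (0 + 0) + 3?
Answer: 2520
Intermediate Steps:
B = 3 (B = 0 + 3 = 3)
(f(7, B)*20)*g = (3*20)*42 = 60*42 = 2520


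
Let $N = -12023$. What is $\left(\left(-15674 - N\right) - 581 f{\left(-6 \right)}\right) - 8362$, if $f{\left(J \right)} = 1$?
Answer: $-12594$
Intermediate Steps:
$\left(\left(-15674 - N\right) - 581 f{\left(-6 \right)}\right) - 8362 = \left(\left(-15674 - -12023\right) - 581\right) - 8362 = \left(\left(-15674 + 12023\right) - 581\right) - 8362 = \left(-3651 - 581\right) - 8362 = -4232 - 8362 = -12594$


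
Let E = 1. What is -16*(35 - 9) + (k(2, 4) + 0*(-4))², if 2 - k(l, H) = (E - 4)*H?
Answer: -220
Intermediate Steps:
k(l, H) = 2 + 3*H (k(l, H) = 2 - (1 - 4)*H = 2 - (-3)*H = 2 + 3*H)
-16*(35 - 9) + (k(2, 4) + 0*(-4))² = -16*(35 - 9) + ((2 + 3*4) + 0*(-4))² = -16*26 + ((2 + 12) + 0)² = -416 + (14 + 0)² = -416 + 14² = -416 + 196 = -220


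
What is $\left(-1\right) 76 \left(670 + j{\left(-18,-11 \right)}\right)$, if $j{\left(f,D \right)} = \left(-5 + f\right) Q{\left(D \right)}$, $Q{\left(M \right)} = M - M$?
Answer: $-50920$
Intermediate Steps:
$Q{\left(M \right)} = 0$
$j{\left(f,D \right)} = 0$ ($j{\left(f,D \right)} = \left(-5 + f\right) 0 = 0$)
$\left(-1\right) 76 \left(670 + j{\left(-18,-11 \right)}\right) = \left(-1\right) 76 \left(670 + 0\right) = \left(-76\right) 670 = -50920$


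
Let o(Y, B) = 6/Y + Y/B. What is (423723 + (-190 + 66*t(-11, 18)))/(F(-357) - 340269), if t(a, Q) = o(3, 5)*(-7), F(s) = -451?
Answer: -2111659/1703600 ≈ -1.2395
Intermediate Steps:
t(a, Q) = -91/5 (t(a, Q) = (6/3 + 3/5)*(-7) = (6*(⅓) + 3*(⅕))*(-7) = (2 + ⅗)*(-7) = (13/5)*(-7) = -91/5)
(423723 + (-190 + 66*t(-11, 18)))/(F(-357) - 340269) = (423723 + (-190 + 66*(-91/5)))/(-451 - 340269) = (423723 + (-190 - 6006/5))/(-340720) = (423723 - 6956/5)*(-1/340720) = (2111659/5)*(-1/340720) = -2111659/1703600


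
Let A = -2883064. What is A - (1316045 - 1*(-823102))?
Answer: -5022211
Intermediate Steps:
A - (1316045 - 1*(-823102)) = -2883064 - (1316045 - 1*(-823102)) = -2883064 - (1316045 + 823102) = -2883064 - 1*2139147 = -2883064 - 2139147 = -5022211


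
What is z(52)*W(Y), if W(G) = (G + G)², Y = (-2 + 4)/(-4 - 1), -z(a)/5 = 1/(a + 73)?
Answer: -16/625 ≈ -0.025600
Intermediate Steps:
z(a) = -5/(73 + a) (z(a) = -5/(a + 73) = -5/(73 + a))
Y = -⅖ (Y = 2/(-5) = 2*(-⅕) = -⅖ ≈ -0.40000)
W(G) = 4*G² (W(G) = (2*G)² = 4*G²)
z(52)*W(Y) = (-5/(73 + 52))*(4*(-⅖)²) = (-5/125)*(4*(4/25)) = -5*1/125*(16/25) = -1/25*16/25 = -16/625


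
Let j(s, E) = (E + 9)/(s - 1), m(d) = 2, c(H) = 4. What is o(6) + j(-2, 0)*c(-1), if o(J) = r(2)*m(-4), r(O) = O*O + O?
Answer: 0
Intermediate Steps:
r(O) = O + O² (r(O) = O² + O = O + O²)
j(s, E) = (9 + E)/(-1 + s)
o(J) = 12 (o(J) = (2*(1 + 2))*2 = (2*3)*2 = 6*2 = 12)
o(6) + j(-2, 0)*c(-1) = 12 + ((9 + 0)/(-1 - 2))*4 = 12 + (9/(-3))*4 = 12 - ⅓*9*4 = 12 - 3*4 = 12 - 12 = 0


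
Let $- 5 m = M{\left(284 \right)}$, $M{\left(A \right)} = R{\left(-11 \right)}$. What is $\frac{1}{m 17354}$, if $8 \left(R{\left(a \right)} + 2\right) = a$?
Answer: $\frac{20}{234279} \approx 8.5368 \cdot 10^{-5}$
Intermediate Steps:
$R{\left(a \right)} = -2 + \frac{a}{8}$
$M{\left(A \right)} = - \frac{27}{8}$ ($M{\left(A \right)} = -2 + \frac{1}{8} \left(-11\right) = -2 - \frac{11}{8} = - \frac{27}{8}$)
$m = \frac{27}{40}$ ($m = \left(- \frac{1}{5}\right) \left(- \frac{27}{8}\right) = \frac{27}{40} \approx 0.675$)
$\frac{1}{m 17354} = \frac{1}{\frac{27}{40} \cdot 17354} = \frac{40}{27} \cdot \frac{1}{17354} = \frac{20}{234279}$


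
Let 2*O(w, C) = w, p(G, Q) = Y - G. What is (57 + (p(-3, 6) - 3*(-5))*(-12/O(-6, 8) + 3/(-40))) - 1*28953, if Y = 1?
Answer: -1152857/40 ≈ -28821.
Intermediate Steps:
p(G, Q) = 1 - G
O(w, C) = w/2
(57 + (p(-3, 6) - 3*(-5))*(-12/O(-6, 8) + 3/(-40))) - 1*28953 = (57 + ((1 - 1*(-3)) - 3*(-5))*(-12/((1/2)*(-6)) + 3/(-40))) - 1*28953 = (57 + ((1 + 3) + 15)*(-12/(-3) + 3*(-1/40))) - 28953 = (57 + (4 + 15)*(-12*(-1/3) - 3/40)) - 28953 = (57 + 19*(4 - 3/40)) - 28953 = (57 + 19*(157/40)) - 28953 = (57 + 2983/40) - 28953 = 5263/40 - 28953 = -1152857/40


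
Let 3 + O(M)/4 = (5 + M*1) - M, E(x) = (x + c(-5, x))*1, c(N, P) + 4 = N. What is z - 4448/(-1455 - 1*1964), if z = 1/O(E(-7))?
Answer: 39003/27352 ≈ 1.4260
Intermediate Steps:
c(N, P) = -4 + N
E(x) = -9 + x (E(x) = (x + (-4 - 5))*1 = (x - 9)*1 = (-9 + x)*1 = -9 + x)
O(M) = 8 (O(M) = -12 + 4*((5 + M*1) - M) = -12 + 4*((5 + M) - M) = -12 + 4*5 = -12 + 20 = 8)
z = 1/8 ≈ 0.12500
z - 4448/(-1455 - 1*1964) = 1/8 - 4448/(-1455 - 1*1964) = 1/8 - 4448/(-1455 - 1964) = 1/8 - 4448/(-3419) = 1/8 - 4448*(-1)/3419 = 1/8 - 1*(-4448/3419) = 1/8 + 4448/3419 = 39003/27352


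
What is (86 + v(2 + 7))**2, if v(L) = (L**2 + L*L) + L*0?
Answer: 61504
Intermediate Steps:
v(L) = 2*L**2 (v(L) = (L**2 + L**2) + 0 = 2*L**2 + 0 = 2*L**2)
(86 + v(2 + 7))**2 = (86 + 2*(2 + 7)**2)**2 = (86 + 2*9**2)**2 = (86 + 2*81)**2 = (86 + 162)**2 = 248**2 = 61504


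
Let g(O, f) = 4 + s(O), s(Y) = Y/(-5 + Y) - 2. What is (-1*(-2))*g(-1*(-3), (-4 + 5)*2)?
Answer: 1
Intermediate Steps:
s(Y) = -2 + Y/(-5 + Y) (s(Y) = Y/(-5 + Y) - 2 = -2 + Y/(-5 + Y))
g(O, f) = 4 + (10 - O)/(-5 + O)
(-1*(-2))*g(-1*(-3), (-4 + 5)*2) = (-1*(-2))*((-10 + 3*(-1*(-3)))/(-5 - 1*(-3))) = 2*((-10 + 3*3)/(-5 + 3)) = 2*((-10 + 9)/(-2)) = 2*(-1/2*(-1)) = 2*(1/2) = 1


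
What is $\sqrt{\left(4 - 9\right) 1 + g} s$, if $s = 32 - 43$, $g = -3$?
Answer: $- 22 i \sqrt{2} \approx - 31.113 i$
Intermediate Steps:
$s = -11$
$\sqrt{\left(4 - 9\right) 1 + g} s = \sqrt{\left(4 - 9\right) 1 - 3} \left(-11\right) = \sqrt{\left(-5\right) 1 - 3} \left(-11\right) = \sqrt{-5 - 3} \left(-11\right) = \sqrt{-8} \left(-11\right) = 2 i \sqrt{2} \left(-11\right) = - 22 i \sqrt{2}$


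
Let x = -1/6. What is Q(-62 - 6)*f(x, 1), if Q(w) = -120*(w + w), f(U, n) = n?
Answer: 16320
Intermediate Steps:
x = -⅙ (x = -1*⅙ = -⅙ ≈ -0.16667)
Q(w) = -240*w
Q(-62 - 6)*f(x, 1) = -240*(-62 - 6)*1 = -240*(-68)*1 = 16320*1 = 16320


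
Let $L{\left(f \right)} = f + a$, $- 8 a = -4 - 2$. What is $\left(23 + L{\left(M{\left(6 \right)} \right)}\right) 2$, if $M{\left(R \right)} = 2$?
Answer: $\frac{103}{2} \approx 51.5$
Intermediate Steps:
$a = \frac{3}{4}$ ($a = - \frac{-4 - 2}{8} = \left(- \frac{1}{8}\right) \left(-6\right) = \frac{3}{4} \approx 0.75$)
$L{\left(f \right)} = \frac{3}{4} + f$ ($L{\left(f \right)} = f + \frac{3}{4} = \frac{3}{4} + f$)
$\left(23 + L{\left(M{\left(6 \right)} \right)}\right) 2 = \left(23 + \left(\frac{3}{4} + 2\right)\right) 2 = \left(23 + \frac{11}{4}\right) 2 = \frac{103}{4} \cdot 2 = \frac{103}{2}$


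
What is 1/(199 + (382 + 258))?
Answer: 1/839 ≈ 0.0011919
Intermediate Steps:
1/(199 + (382 + 258)) = 1/(199 + 640) = 1/839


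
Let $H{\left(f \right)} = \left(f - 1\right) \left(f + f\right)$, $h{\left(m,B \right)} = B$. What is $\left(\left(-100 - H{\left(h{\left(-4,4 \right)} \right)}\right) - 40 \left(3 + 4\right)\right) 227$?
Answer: $-91708$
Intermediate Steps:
$H{\left(f \right)} = 2 f \left(-1 + f\right)$ ($H{\left(f \right)} = \left(-1 + f\right) 2 f = 2 f \left(-1 + f\right)$)
$\left(\left(-100 - H{\left(h{\left(-4,4 \right)} \right)}\right) - 40 \left(3 + 4\right)\right) 227 = \left(\left(-100 - 2 \cdot 4 \left(-1 + 4\right)\right) - 40 \left(3 + 4\right)\right) 227 = \left(\left(-100 - 2 \cdot 4 \cdot 3\right) - 280\right) 227 = \left(\left(-100 - 24\right) - 280\right) 227 = \left(-124 - 280\right) 227 = \left(-404\right) 227 = -91708$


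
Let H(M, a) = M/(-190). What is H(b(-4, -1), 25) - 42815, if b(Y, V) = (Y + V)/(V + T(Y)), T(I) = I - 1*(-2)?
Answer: -4880911/114 ≈ -42815.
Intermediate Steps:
T(I) = 2 + I (T(I) = I + 2 = 2 + I)
b(Y, V) = (V + Y)/(2 + V + Y) (b(Y, V) = (Y + V)/(V + (2 + Y)) = (V + Y)/(2 + V + Y))
H(M, a) = -M/190 (H(M, a) = M*(-1/190) = -M/190)
H(b(-4, -1), 25) - 42815 = -(-1 - 4)/(190*(2 - 1 - 4)) - 42815 = -(-5)/(190*(-3)) - 42815 = -(-1)*(-5)/570 - 42815 = -1/190*5/3 - 42815 = -1/114 - 42815 = -4880911/114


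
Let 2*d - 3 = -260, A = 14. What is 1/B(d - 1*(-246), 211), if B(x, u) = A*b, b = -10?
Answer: -1/140 ≈ -0.0071429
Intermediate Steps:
d = -257/2 (d = 3/2 + (½)*(-260) = 3/2 - 130 = -257/2 ≈ -128.50)
B(x, u) = -140 (B(x, u) = 14*(-10) = -140)
1/B(d - 1*(-246), 211) = 1/(-140) = -1/140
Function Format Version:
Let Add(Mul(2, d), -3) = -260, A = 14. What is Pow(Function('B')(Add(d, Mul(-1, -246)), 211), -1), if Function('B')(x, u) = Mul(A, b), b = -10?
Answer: Rational(-1, 140) ≈ -0.0071429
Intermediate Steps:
d = Rational(-257, 2) (d = Add(Rational(3, 2), Mul(Rational(1, 2), -260)) = Add(Rational(3, 2), -130) = Rational(-257, 2) ≈ -128.50)
Function('B')(x, u) = -140 (Function('B')(x, u) = Mul(14, -10) = -140)
Pow(Function('B')(Add(d, Mul(-1, -246)), 211), -1) = Pow(-140, -1) = Rational(-1, 140)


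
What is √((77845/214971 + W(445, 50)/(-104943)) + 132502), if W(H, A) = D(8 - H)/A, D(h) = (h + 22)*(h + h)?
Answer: 2*√5203374642785673704177790/12533167585 ≈ 364.01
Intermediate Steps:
D(h) = 2*h*(22 + h) (D(h) = (22 + h)*(2*h) = 2*h*(22 + h))
W(H, A) = 2*(8 - H)*(30 - H)/A (W(H, A) = (2*(8 - H)*(22 + (8 - H)))/A = (2*(8 - H)*(30 - H))/A = 2*(8 - H)*(30 - H)/A)
√((77845/214971 + W(445, 50)/(-104943)) + 132502) = √((77845/214971 + (2*(-30 + 445)*(-8 + 445)/50)/(-104943)) + 132502) = √((77845*(1/214971) + (2*(1/50)*415*437)*(-1/104943)) + 132502) = √((77845/214971 + (36271/5)*(-1/104943)) + 132502) = √((77845/214971 - 36271/524715) + 132502) = √(3672136226/12533167585 + 132502) = √(1660673443483896/12533167585) = 2*√5203374642785673704177790/12533167585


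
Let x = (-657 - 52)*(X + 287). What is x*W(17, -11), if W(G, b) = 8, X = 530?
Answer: -4634024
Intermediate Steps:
x = -579253 (x = (-657 - 52)*(530 + 287) = -709*817 = -579253)
x*W(17, -11) = -579253*8 = -4634024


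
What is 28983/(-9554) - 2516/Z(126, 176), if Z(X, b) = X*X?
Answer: -121042993/37919826 ≈ -3.1921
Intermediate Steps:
Z(X, b) = X**2
28983/(-9554) - 2516/Z(126, 176) = 28983/(-9554) - 2516/(126**2) = 28983*(-1/9554) - 2516/15876 = -28983/9554 - 2516*1/15876 = -28983/9554 - 629/3969 = -121042993/37919826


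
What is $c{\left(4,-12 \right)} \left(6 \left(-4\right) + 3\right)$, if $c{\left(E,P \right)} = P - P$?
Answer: $0$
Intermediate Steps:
$c{\left(E,P \right)} = 0$
$c{\left(4,-12 \right)} \left(6 \left(-4\right) + 3\right) = 0 \left(6 \left(-4\right) + 3\right) = 0 \left(-24 + 3\right) = 0 \left(-21\right) = 0$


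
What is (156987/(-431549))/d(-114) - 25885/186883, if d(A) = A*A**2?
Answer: -1838863779912671/13276144059596472 ≈ -0.13851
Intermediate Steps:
d(A) = A**3
(156987/(-431549))/d(-114) - 25885/186883 = (156987/(-431549))/((-114)**3) - 25885/186883 = (156987*(-1/431549))/(-1481544) - 25885*1/186883 = -156987/431549*(-1/1481544) - 25885/186883 = 17443/71039870184 - 25885/186883 = -1838863779912671/13276144059596472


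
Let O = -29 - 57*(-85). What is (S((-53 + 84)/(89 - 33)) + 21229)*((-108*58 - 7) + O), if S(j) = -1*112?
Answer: -30725235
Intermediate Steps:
O = 4816 (O = -29 + 4845 = 4816)
S(j) = -112
(S((-53 + 84)/(89 - 33)) + 21229)*((-108*58 - 7) + O) = (-112 + 21229)*((-108*58 - 7) + 4816) = 21117*((-6264 - 7) + 4816) = 21117*(-6271 + 4816) = 21117*(-1455) = -30725235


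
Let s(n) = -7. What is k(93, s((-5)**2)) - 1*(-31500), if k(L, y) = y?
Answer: 31493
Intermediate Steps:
k(93, s((-5)**2)) - 1*(-31500) = -7 - 1*(-31500) = -7 + 31500 = 31493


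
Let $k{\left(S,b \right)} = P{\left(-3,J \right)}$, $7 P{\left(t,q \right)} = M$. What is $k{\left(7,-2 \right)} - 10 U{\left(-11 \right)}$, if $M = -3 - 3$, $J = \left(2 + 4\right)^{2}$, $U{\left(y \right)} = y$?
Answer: $\frac{764}{7} \approx 109.14$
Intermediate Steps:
$J = 36$ ($J = 6^{2} = 36$)
$M = -6$ ($M = -3 - 3 = -6$)
$P{\left(t,q \right)} = - \frac{6}{7}$ ($P{\left(t,q \right)} = \frac{1}{7} \left(-6\right) = - \frac{6}{7}$)
$k{\left(S,b \right)} = - \frac{6}{7}$
$k{\left(7,-2 \right)} - 10 U{\left(-11 \right)} = - \frac{6}{7} - -110 = - \frac{6}{7} + 110 = \frac{764}{7}$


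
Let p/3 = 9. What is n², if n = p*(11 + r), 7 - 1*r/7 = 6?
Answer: 236196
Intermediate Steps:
r = 7 (r = 49 - 7*6 = 49 - 42 = 7)
p = 27 (p = 3*9 = 27)
n = 486 (n = 27*(11 + 7) = 27*18 = 486)
n² = 486² = 236196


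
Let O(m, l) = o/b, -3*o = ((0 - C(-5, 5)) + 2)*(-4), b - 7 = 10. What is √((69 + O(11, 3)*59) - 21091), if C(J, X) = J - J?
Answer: 5*I*√2186166/51 ≈ 144.96*I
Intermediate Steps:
C(J, X) = 0
b = 17 (b = 7 + 10 = 17)
o = 8/3 (o = -((0 - 1*0) + 2)*(-4)/3 = -((0 + 0) + 2)*(-4)/3 = -(0 + 2)*(-4)/3 = -2*(-4)/3 = -⅓*(-8) = 8/3 ≈ 2.6667)
O(m, l) = 8/51 (O(m, l) = (8/3)/17 = (8/3)*(1/17) = 8/51)
√((69 + O(11, 3)*59) - 21091) = √((69 + (8/51)*59) - 21091) = √((69 + 472/51) - 21091) = √(3991/51 - 21091) = √(-1071650/51) = 5*I*√2186166/51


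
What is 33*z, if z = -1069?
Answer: -35277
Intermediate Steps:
33*z = 33*(-1069) = -35277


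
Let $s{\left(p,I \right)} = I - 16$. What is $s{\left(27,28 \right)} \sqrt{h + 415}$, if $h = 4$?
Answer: $12 \sqrt{419} \approx 245.63$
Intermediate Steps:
$s{\left(p,I \right)} = -16 + I$
$s{\left(27,28 \right)} \sqrt{h + 415} = \left(-16 + 28\right) \sqrt{4 + 415} = 12 \sqrt{419}$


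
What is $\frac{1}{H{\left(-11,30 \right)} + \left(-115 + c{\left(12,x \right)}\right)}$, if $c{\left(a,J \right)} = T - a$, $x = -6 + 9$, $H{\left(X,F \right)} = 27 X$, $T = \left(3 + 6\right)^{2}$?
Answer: $- \frac{1}{343} \approx -0.0029155$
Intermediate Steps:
$T = 81$ ($T = 9^{2} = 81$)
$x = 3$
$c{\left(a,J \right)} = 81 - a$
$\frac{1}{H{\left(-11,30 \right)} + \left(-115 + c{\left(12,x \right)}\right)} = \frac{1}{27 \left(-11\right) + \left(-115 + \left(81 - 12\right)\right)} = \frac{1}{-297 + \left(-115 + \left(81 - 12\right)\right)} = \frac{1}{-297 + \left(-115 + 69\right)} = \frac{1}{-297 - 46} = \frac{1}{-343} = - \frac{1}{343}$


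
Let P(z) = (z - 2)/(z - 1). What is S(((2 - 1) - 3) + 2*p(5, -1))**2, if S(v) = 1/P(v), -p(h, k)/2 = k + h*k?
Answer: 441/400 ≈ 1.1025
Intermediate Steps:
p(h, k) = -2*k - 2*h*k (p(h, k) = -2*(k + h*k) = -2*k - 2*h*k)
P(z) = (-2 + z)/(-1 + z)
S(v) = (-1 + v)/(-2 + v) (S(v) = 1/((-2 + v)/(-1 + v)) = (-1 + v)/(-2 + v))
S(((2 - 1) - 3) + 2*p(5, -1))**2 = ((-1 + (((2 - 1) - 3) + 2*(-2*(-1)*(1 + 5))))/(-2 + (((2 - 1) - 3) + 2*(-2*(-1)*(1 + 5)))))**2 = ((-1 + ((1 - 3) + 2*(-2*(-1)*6)))/(-2 + ((1 - 3) + 2*(-2*(-1)*6))))**2 = ((-1 + (-2 + 2*12))/(-2 + (-2 + 2*12)))**2 = ((-1 + (-2 + 24))/(-2 + (-2 + 24)))**2 = ((-1 + 22)/(-2 + 22))**2 = (21/20)**2 = 441/400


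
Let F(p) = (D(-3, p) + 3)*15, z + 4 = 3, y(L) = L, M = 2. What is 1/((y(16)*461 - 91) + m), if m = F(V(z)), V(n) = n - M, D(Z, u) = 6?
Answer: 1/7420 ≈ 0.00013477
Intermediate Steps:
z = -1 (z = -4 + 3 = -1)
V(n) = -2 + n (V(n) = n - 1*2 = n - 2 = -2 + n)
F(p) = 135 (F(p) = (6 + 3)*15 = 9*15 = 135)
m = 135
1/((y(16)*461 - 91) + m) = 1/((16*461 - 91) + 135) = 1/((7376 - 91) + 135) = 1/(7285 + 135) = 1/7420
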